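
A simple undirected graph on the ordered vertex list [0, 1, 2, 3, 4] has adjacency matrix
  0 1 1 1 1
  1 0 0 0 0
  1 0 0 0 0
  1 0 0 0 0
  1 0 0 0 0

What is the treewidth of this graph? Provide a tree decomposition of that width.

Every bag has size at most 2, so the width is 2 − 1 = 1 and tw(G) ≤ 1. Any graph with an edge has treewidth ≥ 1, and G has the edge 0–4. The upper and lower bounds meet at 1, so that is the treewidth.

Treewidth 1.
Bags: B1 = {0, 4}  B2 = {0, 2}  B3 = {0, 3}  B4 = {0, 1}
Tree: B1–B2, B2–B3, B3–B4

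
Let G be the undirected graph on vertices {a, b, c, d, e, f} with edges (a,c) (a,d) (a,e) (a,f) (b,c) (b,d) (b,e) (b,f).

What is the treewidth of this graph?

2

A width-2 tree decomposition is:
Bags: B1 = {a, b, d}  B2 = {a, b, f}  B3 = {a, b, c}  B4 = {a, b, e}
Tree: B1–B2, B2–B3, B3–B4
Every bag has size at most 3, so the width is 3 − 1 = 2 and tw(G) ≤ 2. Since d–a–f–b–d is a cycle in G, G is not acyclic. Forests are exactly the graphs of treewidth ≤ 1, so tw(G) ≥ 2. Therefore the treewidth is 2.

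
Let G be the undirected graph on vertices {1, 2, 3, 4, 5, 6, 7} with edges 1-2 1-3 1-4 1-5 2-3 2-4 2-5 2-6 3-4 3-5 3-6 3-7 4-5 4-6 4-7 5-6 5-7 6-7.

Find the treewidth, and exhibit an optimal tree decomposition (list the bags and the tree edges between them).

Every bag has size at most 5, so the width is 5 − 1 = 4 and tw(G) ≤ 4. On the other hand G contains the 5-clique {1, 2, 3, 4, 5}. A clique must lie in a single bag of any decomposition, so no decomposition can have width below 4. The upper and lower bounds meet at 4, so that is the treewidth.

Treewidth 4.
One such decomposition:
Bags: B1 = {2, 3, 4, 5, 6}  B2 = {1, 2, 3, 4, 5}  B3 = {3, 4, 5, 6, 7}
Tree: B1–B2, B1–B3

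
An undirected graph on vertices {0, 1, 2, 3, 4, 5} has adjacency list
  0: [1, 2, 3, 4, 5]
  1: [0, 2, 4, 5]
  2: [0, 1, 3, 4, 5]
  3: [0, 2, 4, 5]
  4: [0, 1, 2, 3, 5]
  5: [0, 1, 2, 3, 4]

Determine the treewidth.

A width-4 tree decomposition is:
Bags: B1 = {0, 2, 3, 4, 5}  B2 = {0, 1, 2, 4, 5}
Tree: B1–B2
The largest bag has 5 vertices, giving width 4; this decomposition certifies tw(G) ≤ 4. For the lower bound, the 5 vertices {0, 1, 2, 4, 5} are pairwise adjacent, and any tree decomposition puts a clique entirely inside one bag — forcing width ≥ 4. Combining the bounds, tw(G) = 4.

4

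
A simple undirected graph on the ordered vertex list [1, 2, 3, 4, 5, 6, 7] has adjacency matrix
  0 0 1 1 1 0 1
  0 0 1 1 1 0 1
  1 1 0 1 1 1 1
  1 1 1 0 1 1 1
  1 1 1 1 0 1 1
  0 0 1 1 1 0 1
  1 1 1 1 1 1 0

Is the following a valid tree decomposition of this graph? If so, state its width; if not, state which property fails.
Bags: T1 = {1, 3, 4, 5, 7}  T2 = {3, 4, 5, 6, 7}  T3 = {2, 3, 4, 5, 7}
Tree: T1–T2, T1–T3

Yes; width 4.

Vertex coverage: the bags together contain {1, 2, 3, 4, 5, 6, 7}, the full vertex set. Edge coverage: each edge of G has both endpoints in at least one bag. Running intersection: for every vertex, the bags containing it form a connected subtree. All three properties hold, so this is a valid tree decomposition of width max|bag| − 1 = 4, and hence tw(G) ≤ 4.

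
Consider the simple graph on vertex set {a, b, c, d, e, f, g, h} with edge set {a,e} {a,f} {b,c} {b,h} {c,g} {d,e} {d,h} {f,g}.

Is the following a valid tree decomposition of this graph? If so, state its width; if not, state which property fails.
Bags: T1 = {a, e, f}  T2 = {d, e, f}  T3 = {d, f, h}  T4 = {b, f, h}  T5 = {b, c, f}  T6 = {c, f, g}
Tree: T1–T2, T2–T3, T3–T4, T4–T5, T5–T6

Yes; width 2.

Vertex coverage: the bags together contain {a, b, c, d, e, f, g, h}, the full vertex set. Edge coverage: each edge of G has both endpoints in at least one bag. Running intersection: for every vertex, the bags containing it form a connected subtree. All three properties hold, so this is a valid tree decomposition of width max|bag| − 1 = 2, and hence tw(G) ≤ 2.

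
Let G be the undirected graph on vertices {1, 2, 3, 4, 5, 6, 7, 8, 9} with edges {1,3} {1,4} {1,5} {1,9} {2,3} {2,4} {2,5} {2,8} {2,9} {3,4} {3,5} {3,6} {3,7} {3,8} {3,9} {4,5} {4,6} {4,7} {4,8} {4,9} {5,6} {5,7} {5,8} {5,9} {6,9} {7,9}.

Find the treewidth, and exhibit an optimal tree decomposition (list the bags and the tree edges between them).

Each bag holds 5 vertices, so the decomposition has width 4, which upper-bounds the treewidth. Conversely, {2, 3, 4, 5, 8} is a clique of size 5, and the vertices of any clique must share a bag in every tree decomposition; so some bag has ≥ 5 vertices and tw(G) ≥ 4. Combining the bounds, tw(G) = 4.

Treewidth 4.
One such decomposition:
Bags: B1 = {2, 3, 4, 5, 9}  B2 = {3, 4, 5, 7, 9}  B3 = {2, 3, 4, 5, 8}  B4 = {3, 4, 5, 6, 9}  B5 = {1, 3, 4, 5, 9}
Tree: B1–B2, B1–B3, B2–B4, B1–B5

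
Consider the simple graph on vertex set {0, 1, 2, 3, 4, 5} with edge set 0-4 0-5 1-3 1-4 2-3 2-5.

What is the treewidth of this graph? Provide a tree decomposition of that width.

Every bag has size at most 3, so the width is 3 − 1 = 2 and tw(G) ≤ 2. For the lower bound, G contains the cycle 5–0–4–1–3–2–5, so G is not a forest; only forests have treewidth ≤ 1, hence tw(G) ≥ 2. Combining the bounds, tw(G) = 2.

Treewidth 2.
One such decomposition:
Bags: B1 = {0, 4, 5}  B2 = {1, 4, 5}  B3 = {1, 3, 5}  B4 = {2, 3, 5}
Tree: B1–B2, B2–B3, B3–B4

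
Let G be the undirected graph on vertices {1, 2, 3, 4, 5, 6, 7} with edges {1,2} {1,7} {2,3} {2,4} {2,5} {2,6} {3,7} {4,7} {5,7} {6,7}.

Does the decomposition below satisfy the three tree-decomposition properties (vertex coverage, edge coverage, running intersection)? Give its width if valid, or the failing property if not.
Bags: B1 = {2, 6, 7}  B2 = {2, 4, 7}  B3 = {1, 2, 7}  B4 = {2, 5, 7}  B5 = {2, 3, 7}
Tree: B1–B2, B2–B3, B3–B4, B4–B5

Yes; width 2.

Vertex coverage: the bags together contain {1, 2, 3, 4, 5, 6, 7}, the full vertex set. Edge coverage: each edge of G has both endpoints in at least one bag. Running intersection: for every vertex, the bags containing it form a connected subtree. All three properties hold, so this is a valid tree decomposition of width max|bag| − 1 = 2, and hence tw(G) ≤ 2.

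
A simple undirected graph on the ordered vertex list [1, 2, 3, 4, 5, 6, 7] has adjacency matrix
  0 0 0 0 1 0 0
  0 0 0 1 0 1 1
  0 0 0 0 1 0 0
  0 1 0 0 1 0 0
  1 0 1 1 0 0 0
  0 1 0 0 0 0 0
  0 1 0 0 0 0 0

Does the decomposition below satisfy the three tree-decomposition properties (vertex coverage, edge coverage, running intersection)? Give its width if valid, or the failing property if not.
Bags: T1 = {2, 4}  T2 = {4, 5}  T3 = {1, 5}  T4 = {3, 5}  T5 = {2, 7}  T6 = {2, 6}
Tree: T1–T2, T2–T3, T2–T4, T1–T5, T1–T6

Yes; width 1.

Vertex coverage: the bags together contain {1, 2, 3, 4, 5, 6, 7}, the full vertex set. Edge coverage: each edge of G has both endpoints in at least one bag. Running intersection: for every vertex, the bags containing it form a connected subtree. All three properties hold, so this is a valid tree decomposition of width max|bag| − 1 = 1, and hence tw(G) ≤ 1.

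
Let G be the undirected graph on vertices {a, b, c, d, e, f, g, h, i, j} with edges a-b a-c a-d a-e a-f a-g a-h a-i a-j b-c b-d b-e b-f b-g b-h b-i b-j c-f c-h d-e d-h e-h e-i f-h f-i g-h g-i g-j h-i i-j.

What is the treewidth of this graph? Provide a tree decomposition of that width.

The largest bag has 5 vertices, giving width 4; this decomposition certifies tw(G) ≤ 4. On the other hand G contains the 5-clique {a, b, g, i, j}. A clique must lie in a single bag of any decomposition, so no decomposition can have width below 4. Combining the bounds, tw(G) = 4.

Treewidth 4.
One optimal decomposition is:
Bags: B1 = {a, b, g, h, i}  B2 = {a, b, g, i, j}  B3 = {a, b, f, h, i}  B4 = {a, b, e, h, i}  B5 = {a, b, d, e, h}  B6 = {a, b, c, f, h}
Tree: B1–B2, B1–B3, B1–B4, B4–B5, B3–B6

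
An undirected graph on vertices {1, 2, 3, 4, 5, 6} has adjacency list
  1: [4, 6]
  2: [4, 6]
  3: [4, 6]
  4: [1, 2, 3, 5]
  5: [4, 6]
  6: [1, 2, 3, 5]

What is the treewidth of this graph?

2

A width-2 tree decomposition is:
Bags: B1 = {2, 4, 6}  B2 = {3, 4, 6}  B3 = {4, 5, 6}  B4 = {1, 4, 6}
Tree: B1–B2, B2–B3, B3–B4
Each bag holds 3 vertices, so the decomposition has width 2, which upper-bounds the treewidth. The edges 6–2–4–3–6 form a cycle, so G is not a tree and its treewidth is at least 2. Combining the bounds, tw(G) = 2.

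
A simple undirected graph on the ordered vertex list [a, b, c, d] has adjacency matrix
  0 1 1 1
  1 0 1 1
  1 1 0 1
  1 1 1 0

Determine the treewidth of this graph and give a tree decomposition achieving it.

Treewidth 3.
Bags: B1 = {a, b, c, d}
Tree: (single bag)

With just one bag of size 4, the width is 4 − 1 = 3, so tw(G) ≤ 3. On the other hand G contains the 4-clique {a, b, c, d}. A clique must lie in a single bag of any decomposition, so no decomposition can have width below 3. The upper and lower bounds meet at 3, so that is the treewidth.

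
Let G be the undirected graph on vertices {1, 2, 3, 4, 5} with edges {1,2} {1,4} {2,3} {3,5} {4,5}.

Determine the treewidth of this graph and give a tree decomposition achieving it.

Every bag has size at most 3, so the width is 3 − 1 = 2 and tw(G) ≤ 2. For the lower bound, G contains the cycle 3–2–1–4–5–3, so G is not a forest; only forests have treewidth ≤ 1, hence tw(G) ≥ 2. Therefore the treewidth is 2.

Treewidth 2.
One optimal decomposition is:
Bags: B1 = {1, 2, 3}  B2 = {1, 3, 4}  B3 = {3, 4, 5}
Tree: B1–B2, B2–B3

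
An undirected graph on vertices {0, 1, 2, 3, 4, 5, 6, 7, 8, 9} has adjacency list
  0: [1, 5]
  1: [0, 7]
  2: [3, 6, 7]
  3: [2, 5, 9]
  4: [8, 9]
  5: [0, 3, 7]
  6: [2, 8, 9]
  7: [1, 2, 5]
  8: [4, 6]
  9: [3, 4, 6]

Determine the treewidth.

2

A width-2 tree decomposition is:
Bags: B1 = {0, 1, 7}  B2 = {0, 5, 7}  B3 = {2, 5, 7}  B4 = {2, 3, 5}  B5 = {2, 3, 6}  B6 = {3, 6, 9}  B7 = {6, 8, 9}  B8 = {4, 8, 9}
Tree: B1–B2, B2–B3, B3–B4, B4–B5, B5–B6, B6–B7, B7–B8
The largest bag has 3 vertices, giving width 2; this decomposition certifies tw(G) ≤ 2. For the lower bound, G contains the cycle 1–0–5–7–1, so G is not a forest; only forests have treewidth ≤ 1, hence tw(G) ≥ 2. The upper and lower bounds meet at 2, so that is the treewidth.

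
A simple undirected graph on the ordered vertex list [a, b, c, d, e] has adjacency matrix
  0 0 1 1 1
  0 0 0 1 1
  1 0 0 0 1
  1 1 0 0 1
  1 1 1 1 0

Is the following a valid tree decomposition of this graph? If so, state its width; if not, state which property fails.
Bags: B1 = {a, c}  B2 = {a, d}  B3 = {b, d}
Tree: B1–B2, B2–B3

A tree decomposition must satisfy three properties: every vertex lies in some bag; for every edge, both endpoints lie together in some bag; and for every vertex, the bags containing it form a connected subtree. Here vertex e appears in no bag, so the decomposition is invalid.

No — vertex e appears in no bag.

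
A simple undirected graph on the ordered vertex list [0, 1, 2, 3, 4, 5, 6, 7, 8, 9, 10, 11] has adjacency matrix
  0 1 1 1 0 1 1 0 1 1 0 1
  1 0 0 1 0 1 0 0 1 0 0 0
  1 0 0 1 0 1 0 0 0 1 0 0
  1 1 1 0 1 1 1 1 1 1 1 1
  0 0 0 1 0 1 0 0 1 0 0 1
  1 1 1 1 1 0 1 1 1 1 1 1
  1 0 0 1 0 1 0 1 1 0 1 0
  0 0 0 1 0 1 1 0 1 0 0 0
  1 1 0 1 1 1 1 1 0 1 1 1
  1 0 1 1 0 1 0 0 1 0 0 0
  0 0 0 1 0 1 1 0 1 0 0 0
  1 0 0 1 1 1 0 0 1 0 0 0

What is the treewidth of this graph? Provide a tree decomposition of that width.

Treewidth 4.
One such decomposition:
Bags: B1 = {0, 3, 5, 8, 11}  B2 = {0, 3, 5, 6, 8}  B3 = {3, 4, 5, 8, 11}  B4 = {0, 3, 5, 8, 9}  B5 = {0, 2, 3, 5, 9}  B6 = {0, 1, 3, 5, 8}  B7 = {3, 5, 6, 7, 8}  B8 = {3, 5, 6, 8, 10}
Tree: B1–B2, B1–B3, B2–B4, B4–B5, B1–B6, B2–B7, B7–B8

Each bag holds 5 vertices, so the decomposition has width 4, which upper-bounds the treewidth. On the other hand G contains the 5-clique {0, 1, 3, 5, 8}. A clique must lie in a single bag of any decomposition, so no decomposition can have width below 4. Hence tw(G) = 4 exactly.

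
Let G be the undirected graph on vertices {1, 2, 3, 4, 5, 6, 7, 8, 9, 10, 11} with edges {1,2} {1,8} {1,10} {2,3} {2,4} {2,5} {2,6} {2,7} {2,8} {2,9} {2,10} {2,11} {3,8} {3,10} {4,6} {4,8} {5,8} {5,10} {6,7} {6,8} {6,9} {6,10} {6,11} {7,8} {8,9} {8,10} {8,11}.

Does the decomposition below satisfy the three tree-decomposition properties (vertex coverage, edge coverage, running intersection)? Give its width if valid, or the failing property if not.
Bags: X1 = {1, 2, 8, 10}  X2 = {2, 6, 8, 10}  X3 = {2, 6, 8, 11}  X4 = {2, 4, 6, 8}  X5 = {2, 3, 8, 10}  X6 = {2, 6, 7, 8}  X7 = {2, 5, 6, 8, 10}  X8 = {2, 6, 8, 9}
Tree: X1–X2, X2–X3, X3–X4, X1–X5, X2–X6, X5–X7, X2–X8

No — bags containing vertex 6 are not connected in the tree.

A tree decomposition must satisfy three properties: every vertex lies in some bag; for every edge, both endpoints lie together in some bag; and for every vertex, the bags containing it form a connected subtree. Here bags containing vertex 6 are not connected in the tree, so the decomposition is invalid.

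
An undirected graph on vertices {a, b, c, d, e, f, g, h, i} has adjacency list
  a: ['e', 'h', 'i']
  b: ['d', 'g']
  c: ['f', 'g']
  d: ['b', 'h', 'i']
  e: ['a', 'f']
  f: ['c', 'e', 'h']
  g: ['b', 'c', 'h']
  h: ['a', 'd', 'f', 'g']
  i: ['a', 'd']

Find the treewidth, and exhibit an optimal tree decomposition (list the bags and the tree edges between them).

The largest bag has 4 vertices, giving width 3; this decomposition certifies tw(G) ≤ 3. For the lower bound: the 4 vertex sets {b,d,i}, {g}, {h}, {a,c,e,f} are disjoint, each induces a connected subgraph, and every pair is joined by at least one edge of G. Contracting each set to a single vertex therefore yields K_{4} as a minor, and since treewidth is minor-monotone, tw(G) ≥ tw(K_{4}) = 3. Hence tw(G) = 3 exactly.

Treewidth 3.
One optimal decomposition is:
Bags: B1 = {b, d, g, i}  B2 = {d, g, h, i}  B3 = {a, g, h, i}  B4 = {a, c, g, h}  B5 = {a, c, f, h}  B6 = {a, c, e, f}
Tree: B1–B2, B2–B3, B3–B4, B4–B5, B5–B6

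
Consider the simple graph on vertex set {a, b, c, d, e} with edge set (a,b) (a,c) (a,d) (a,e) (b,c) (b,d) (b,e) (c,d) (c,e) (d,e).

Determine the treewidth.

A width-4 tree decomposition is:
Bags: B1 = {a, b, c, d, e}
Tree: (single bag)
With just one bag of size 5, the width is 5 − 1 = 4, so tw(G) ≤ 4. Conversely, {a, b, c, d, e} is a clique of size 5, and the vertices of any clique must share a bag in every tree decomposition; so some bag has ≥ 5 vertices and tw(G) ≥ 4. Therefore the treewidth is 4.

4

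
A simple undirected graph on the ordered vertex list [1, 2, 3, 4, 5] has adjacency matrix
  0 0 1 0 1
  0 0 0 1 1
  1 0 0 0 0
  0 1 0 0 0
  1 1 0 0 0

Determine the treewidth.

A width-1 tree decomposition is:
Bags: B1 = {1, 5}  B2 = {2, 5}  B3 = {1, 3}  B4 = {2, 4}
Tree: B1–B2, B1–B3, B2–B4
The largest bag has 2 vertices, giving width 1; this decomposition certifies tw(G) ≤ 1. Since G has at least one edge (e.g. 1–5), it is not an edgeless graph, so tw(G) ≥ 1. The upper and lower bounds meet at 1, so that is the treewidth.

1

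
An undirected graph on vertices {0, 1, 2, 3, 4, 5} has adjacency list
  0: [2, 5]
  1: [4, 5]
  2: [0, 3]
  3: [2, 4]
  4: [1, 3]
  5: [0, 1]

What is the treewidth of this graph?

2

A width-2 tree decomposition is:
Bags: B1 = {1, 4, 5}  B2 = {3, 4, 5}  B3 = {2, 3, 5}  B4 = {0, 2, 5}
Tree: B1–B2, B2–B3, B3–B4
Each bag holds 3 vertices, so the decomposition has width 2, which upper-bounds the treewidth. Since 5–1–4–3–2–0–5 is a cycle in G, G is not acyclic. Forests are exactly the graphs of treewidth ≤ 1, so tw(G) ≥ 2. Therefore the treewidth is 2.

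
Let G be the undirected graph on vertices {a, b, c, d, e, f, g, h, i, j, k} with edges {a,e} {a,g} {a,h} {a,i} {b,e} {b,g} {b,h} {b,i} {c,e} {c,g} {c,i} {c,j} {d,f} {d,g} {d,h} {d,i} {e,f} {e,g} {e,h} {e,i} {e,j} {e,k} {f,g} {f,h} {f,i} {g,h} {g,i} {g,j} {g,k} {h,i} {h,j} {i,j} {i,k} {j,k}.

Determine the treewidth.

A width-4 tree decomposition is:
Bags: B1 = {b, e, g, h, i}  B2 = {e, g, h, i, j}  B3 = {e, g, i, j, k}  B4 = {a, e, g, h, i}  B5 = {e, f, g, h, i}  B6 = {d, f, g, h, i}  B7 = {c, e, g, i, j}
Tree: B1–B2, B2–B3, B2–B4, B4–B5, B5–B6, B3–B7
Each bag holds 5 vertices, so the decomposition has width 4, which upper-bounds the treewidth. Conversely, {d, f, g, h, i} is a clique of size 5, and the vertices of any clique must share a bag in every tree decomposition; so some bag has ≥ 5 vertices and tw(G) ≥ 4. The upper and lower bounds meet at 4, so that is the treewidth.

4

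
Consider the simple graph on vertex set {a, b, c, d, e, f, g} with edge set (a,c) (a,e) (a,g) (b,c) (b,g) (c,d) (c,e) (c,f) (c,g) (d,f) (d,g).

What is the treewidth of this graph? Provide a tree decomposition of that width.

Treewidth 2.
One such decomposition:
Bags: B1 = {a, c, g}  B2 = {c, d, g}  B3 = {b, c, g}  B4 = {a, c, e}  B5 = {c, d, f}
Tree: B1–B2, B2–B3, B1–B4, B2–B5

The largest bag has 3 vertices, giving width 2; this decomposition certifies tw(G) ≤ 2. Conversely, {c, d, g} is a clique of size 3, and the vertices of any clique must share a bag in every tree decomposition; so some bag has ≥ 3 vertices and tw(G) ≥ 2. Combining the bounds, tw(G) = 2.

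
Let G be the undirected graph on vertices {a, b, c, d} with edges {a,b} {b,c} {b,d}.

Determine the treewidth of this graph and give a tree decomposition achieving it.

Every bag has size at most 2, so the width is 2 − 1 = 1 and tw(G) ≤ 1. Any graph with an edge has treewidth ≥ 1, and G has the edge d–b. Combining the bounds, tw(G) = 1.

Treewidth 1.
One such decomposition:
Bags: B1 = {b, d}  B2 = {a, b}  B3 = {b, c}
Tree: B1–B2, B1–B3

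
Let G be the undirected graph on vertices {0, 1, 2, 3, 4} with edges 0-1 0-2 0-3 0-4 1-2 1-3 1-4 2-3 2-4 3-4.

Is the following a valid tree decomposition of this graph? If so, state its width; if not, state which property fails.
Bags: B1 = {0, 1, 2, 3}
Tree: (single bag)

No — vertex 4 appears in no bag.

A tree decomposition must satisfy three properties: every vertex lies in some bag; for every edge, both endpoints lie together in some bag; and for every vertex, the bags containing it form a connected subtree. Here vertex 4 appears in no bag, so the decomposition is invalid.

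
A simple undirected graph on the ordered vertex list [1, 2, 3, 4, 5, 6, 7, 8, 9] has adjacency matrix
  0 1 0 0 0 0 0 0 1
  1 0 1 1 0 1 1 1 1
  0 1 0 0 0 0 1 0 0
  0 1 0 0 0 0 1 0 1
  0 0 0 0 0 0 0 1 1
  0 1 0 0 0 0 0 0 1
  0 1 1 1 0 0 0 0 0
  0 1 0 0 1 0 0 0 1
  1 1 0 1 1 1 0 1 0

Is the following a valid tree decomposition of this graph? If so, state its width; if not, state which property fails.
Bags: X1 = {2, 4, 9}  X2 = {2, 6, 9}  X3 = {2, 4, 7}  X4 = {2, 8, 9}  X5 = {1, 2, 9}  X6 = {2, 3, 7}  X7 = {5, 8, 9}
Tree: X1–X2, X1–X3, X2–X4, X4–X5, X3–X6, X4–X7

Checking the three conditions: (i) the bags cover all of {1, 2, 3, 4, 5, 6, 7, 8, 9}; (ii) for each edge, some bag contains both endpoints; (iii) the bags containing any fixed vertex form a subtree. All hold, so the decomposition is valid with width 3 − 1 = 2.

Yes; width 2.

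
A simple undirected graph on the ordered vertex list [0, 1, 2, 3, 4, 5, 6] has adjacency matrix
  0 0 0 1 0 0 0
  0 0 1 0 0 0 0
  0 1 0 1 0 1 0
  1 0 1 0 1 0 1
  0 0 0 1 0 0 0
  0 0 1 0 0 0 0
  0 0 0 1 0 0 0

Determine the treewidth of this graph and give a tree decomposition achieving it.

Each bag holds 2 vertices, so the decomposition has width 1, which upper-bounds the treewidth. Since G has at least one edge (e.g. 6–3), it is not an edgeless graph, so tw(G) ≥ 1. The upper and lower bounds meet at 1, so that is the treewidth.

Treewidth 1.
One optimal decomposition is:
Bags: B1 = {3, 6}  B2 = {0, 3}  B3 = {2, 3}  B4 = {1, 2}  B5 = {2, 5}  B6 = {3, 4}
Tree: B1–B2, B1–B3, B3–B4, B4–B5, B1–B6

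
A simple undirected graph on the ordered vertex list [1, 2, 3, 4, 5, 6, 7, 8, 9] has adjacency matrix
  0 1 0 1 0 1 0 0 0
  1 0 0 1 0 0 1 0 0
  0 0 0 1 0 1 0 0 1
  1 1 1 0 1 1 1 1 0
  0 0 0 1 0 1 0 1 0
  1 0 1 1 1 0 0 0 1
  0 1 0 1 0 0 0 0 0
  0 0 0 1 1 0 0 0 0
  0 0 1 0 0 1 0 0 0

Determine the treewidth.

2

A width-2 tree decomposition is:
Bags: B1 = {3, 4, 6}  B2 = {3, 6, 9}  B3 = {1, 4, 6}  B4 = {1, 2, 4}  B5 = {4, 5, 6}  B6 = {2, 4, 7}  B7 = {4, 5, 8}
Tree: B1–B2, B1–B3, B3–B4, B3–B5, B4–B6, B5–B7
Each bag holds 3 vertices, so the decomposition has width 2, which upper-bounds the treewidth. On the other hand G contains the 3-clique {3, 6, 9}. A clique must lie in a single bag of any decomposition, so no decomposition can have width below 2. Combining the bounds, tw(G) = 2.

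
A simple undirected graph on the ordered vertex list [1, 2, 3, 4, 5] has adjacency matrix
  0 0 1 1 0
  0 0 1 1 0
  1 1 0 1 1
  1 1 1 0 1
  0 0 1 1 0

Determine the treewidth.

2

A width-2 tree decomposition is:
Bags: B1 = {3, 4, 5}  B2 = {1, 3, 4}  B3 = {2, 3, 4}
Tree: B1–B2, B2–B3
Every bag has size at most 3, so the width is 3 − 1 = 2 and tw(G) ≤ 2. For the lower bound, the 3 vertices {1, 3, 4} are pairwise adjacent, and any tree decomposition puts a clique entirely inside one bag — forcing width ≥ 2. Therefore the treewidth is 2.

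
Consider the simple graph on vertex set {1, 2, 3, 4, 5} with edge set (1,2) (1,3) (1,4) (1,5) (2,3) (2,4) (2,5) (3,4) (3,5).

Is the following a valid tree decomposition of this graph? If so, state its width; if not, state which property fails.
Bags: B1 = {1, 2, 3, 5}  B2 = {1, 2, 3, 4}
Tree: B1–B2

Yes; width 3.

Vertex coverage: the bags together contain {1, 2, 3, 4, 5}, the full vertex set. Edge coverage: each edge of G has both endpoints in at least one bag. Running intersection: for every vertex, the bags containing it form a connected subtree. All three properties hold, so this is a valid tree decomposition of width max|bag| − 1 = 3, and hence tw(G) ≤ 3.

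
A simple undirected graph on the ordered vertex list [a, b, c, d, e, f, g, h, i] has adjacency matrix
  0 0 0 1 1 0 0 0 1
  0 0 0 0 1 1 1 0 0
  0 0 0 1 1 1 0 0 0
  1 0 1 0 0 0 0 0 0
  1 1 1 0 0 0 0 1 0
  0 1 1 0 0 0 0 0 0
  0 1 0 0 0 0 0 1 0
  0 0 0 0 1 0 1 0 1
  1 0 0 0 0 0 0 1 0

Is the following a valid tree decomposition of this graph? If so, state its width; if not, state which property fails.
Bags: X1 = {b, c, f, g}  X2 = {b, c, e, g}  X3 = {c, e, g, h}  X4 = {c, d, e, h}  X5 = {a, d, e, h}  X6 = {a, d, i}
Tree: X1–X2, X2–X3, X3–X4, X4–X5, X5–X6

No — edge (h,i) lies in no bag.

A tree decomposition must satisfy three properties: every vertex lies in some bag; for every edge, both endpoints lie together in some bag; and for every vertex, the bags containing it form a connected subtree. Here edge (h,i) lies in no bag, so the decomposition is invalid.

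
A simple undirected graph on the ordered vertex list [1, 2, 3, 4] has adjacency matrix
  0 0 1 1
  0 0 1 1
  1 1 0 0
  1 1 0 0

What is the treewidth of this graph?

A width-2 tree decomposition is:
Bags: B1 = {1, 2, 3}  B2 = {1, 2, 4}
Tree: B1–B2
Each bag holds 3 vertices, so the decomposition has width 2, which upper-bounds the treewidth. The edges 1–3–2–4–1 form a cycle, so G is not a tree and its treewidth is at least 2. Combining the bounds, tw(G) = 2.

2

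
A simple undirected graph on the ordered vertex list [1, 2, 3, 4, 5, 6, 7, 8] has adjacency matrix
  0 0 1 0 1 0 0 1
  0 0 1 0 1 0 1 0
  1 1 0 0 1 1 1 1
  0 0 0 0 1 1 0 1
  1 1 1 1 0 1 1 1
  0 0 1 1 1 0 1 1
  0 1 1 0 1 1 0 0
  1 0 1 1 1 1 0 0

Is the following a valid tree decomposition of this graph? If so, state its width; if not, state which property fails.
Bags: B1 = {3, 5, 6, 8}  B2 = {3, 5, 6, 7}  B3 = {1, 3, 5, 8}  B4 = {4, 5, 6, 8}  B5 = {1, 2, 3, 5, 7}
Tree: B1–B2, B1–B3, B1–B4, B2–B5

A tree decomposition must satisfy three properties: every vertex lies in some bag; for every edge, both endpoints lie together in some bag; and for every vertex, the bags containing it form a connected subtree. Here bags containing vertex 1 are not connected in the tree, so the decomposition is invalid.

No — bags containing vertex 1 are not connected in the tree.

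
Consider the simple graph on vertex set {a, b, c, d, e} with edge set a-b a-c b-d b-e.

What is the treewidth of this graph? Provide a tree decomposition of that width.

Treewidth 1.
One such decomposition:
Bags: B1 = {a, b}  B2 = {a, c}  B3 = {b, d}  B4 = {b, e}
Tree: B1–B2, B1–B3, B1–B4

The largest bag has 2 vertices, giving width 1; this decomposition certifies tw(G) ≤ 1. Since G has at least one edge (e.g. b–a), it is not an edgeless graph, so tw(G) ≥ 1. Hence tw(G) = 1 exactly.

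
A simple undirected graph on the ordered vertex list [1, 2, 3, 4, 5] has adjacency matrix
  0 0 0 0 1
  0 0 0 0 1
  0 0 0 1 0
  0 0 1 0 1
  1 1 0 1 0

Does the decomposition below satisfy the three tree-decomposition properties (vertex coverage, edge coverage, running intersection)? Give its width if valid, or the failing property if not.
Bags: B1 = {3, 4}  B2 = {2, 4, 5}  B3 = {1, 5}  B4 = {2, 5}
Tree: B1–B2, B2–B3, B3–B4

No — bags containing vertex 2 are not connected in the tree.

A tree decomposition must satisfy three properties: every vertex lies in some bag; for every edge, both endpoints lie together in some bag; and for every vertex, the bags containing it form a connected subtree. Here bags containing vertex 2 are not connected in the tree, so the decomposition is invalid.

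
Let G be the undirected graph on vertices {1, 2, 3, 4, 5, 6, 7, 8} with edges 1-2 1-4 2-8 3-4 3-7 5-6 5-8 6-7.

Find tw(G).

2

A width-2 tree decomposition is:
Bags: B1 = {3, 6, 7}  B2 = {3, 4, 6}  B3 = {1, 4, 6}  B4 = {1, 2, 6}  B5 = {2, 6, 8}  B6 = {5, 6, 8}
Tree: B1–B2, B2–B3, B3–B4, B4–B5, B5–B6
Every bag has size at most 3, so the width is 3 − 1 = 2 and tw(G) ≤ 2. Since 6–7–3–4–1–2–8–5–6 is a cycle in G, G is not acyclic. Forests are exactly the graphs of treewidth ≤ 1, so tw(G) ≥ 2. Combining the bounds, tw(G) = 2.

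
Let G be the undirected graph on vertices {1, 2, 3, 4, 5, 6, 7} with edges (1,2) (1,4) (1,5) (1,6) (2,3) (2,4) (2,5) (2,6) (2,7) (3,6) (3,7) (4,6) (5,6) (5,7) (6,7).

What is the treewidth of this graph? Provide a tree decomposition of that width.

Every bag has size at most 4, so the width is 4 − 1 = 3 and tw(G) ≤ 3. On the other hand G contains the 4-clique {1, 2, 4, 6}. A clique must lie in a single bag of any decomposition, so no decomposition can have width below 3. Therefore the treewidth is 3.

Treewidth 3.
One such decomposition:
Bags: B1 = {2, 5, 6, 7}  B2 = {2, 3, 6, 7}  B3 = {1, 2, 5, 6}  B4 = {1, 2, 4, 6}
Tree: B1–B2, B1–B3, B3–B4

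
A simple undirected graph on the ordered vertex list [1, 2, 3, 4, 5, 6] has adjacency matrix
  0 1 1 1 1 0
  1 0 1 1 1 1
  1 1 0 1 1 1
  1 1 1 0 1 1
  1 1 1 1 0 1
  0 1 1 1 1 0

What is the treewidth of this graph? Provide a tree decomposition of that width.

Every bag has size at most 5, so the width is 5 − 1 = 4 and tw(G) ≤ 4. On the other hand G contains the 5-clique {1, 2, 3, 4, 5}. A clique must lie in a single bag of any decomposition, so no decomposition can have width below 4. Hence tw(G) = 4 exactly.

Treewidth 4.
One optimal decomposition is:
Bags: B1 = {1, 2, 3, 4, 5}  B2 = {2, 3, 4, 5, 6}
Tree: B1–B2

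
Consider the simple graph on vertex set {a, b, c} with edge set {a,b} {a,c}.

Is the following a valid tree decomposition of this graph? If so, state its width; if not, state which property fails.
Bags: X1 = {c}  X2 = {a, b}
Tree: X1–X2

A tree decomposition must satisfy three properties: every vertex lies in some bag; for every edge, both endpoints lie together in some bag; and for every vertex, the bags containing it form a connected subtree. Here edge (a,c) lies in no bag, so the decomposition is invalid.

No — edge (a,c) lies in no bag.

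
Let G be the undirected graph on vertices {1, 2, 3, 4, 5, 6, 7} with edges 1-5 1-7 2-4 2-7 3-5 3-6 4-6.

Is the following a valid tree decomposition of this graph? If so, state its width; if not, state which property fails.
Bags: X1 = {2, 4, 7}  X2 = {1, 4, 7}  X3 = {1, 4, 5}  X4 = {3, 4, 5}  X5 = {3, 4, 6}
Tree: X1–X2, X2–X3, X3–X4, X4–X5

Yes; width 2.

Vertex coverage: the bags together contain {1, 2, 3, 4, 5, 6, 7}, the full vertex set. Edge coverage: each edge of G has both endpoints in at least one bag. Running intersection: for every vertex, the bags containing it form a connected subtree. All three properties hold, so this is a valid tree decomposition of width max|bag| − 1 = 2, and hence tw(G) ≤ 2.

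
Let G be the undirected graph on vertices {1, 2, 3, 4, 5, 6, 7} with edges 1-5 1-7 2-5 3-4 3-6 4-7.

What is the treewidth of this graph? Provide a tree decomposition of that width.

Treewidth 1.
One optimal decomposition is:
Bags: B1 = {2, 5}  B2 = {1, 5}  B3 = {1, 7}  B4 = {4, 7}  B5 = {3, 4}  B6 = {3, 6}
Tree: B1–B2, B2–B3, B3–B4, B4–B5, B5–B6

Every bag has size at most 2, so the width is 2 − 1 = 1 and tw(G) ≤ 1. Since G has at least one edge (e.g. 2–5), it is not an edgeless graph, so tw(G) ≥ 1. Hence tw(G) = 1 exactly.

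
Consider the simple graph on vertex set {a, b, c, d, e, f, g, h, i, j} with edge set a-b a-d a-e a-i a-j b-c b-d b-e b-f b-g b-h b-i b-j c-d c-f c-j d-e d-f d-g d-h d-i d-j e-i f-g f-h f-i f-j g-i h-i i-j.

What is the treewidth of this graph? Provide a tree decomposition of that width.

Each bag holds 5 vertices, so the decomposition has width 4, which upper-bounds the treewidth. On the other hand G contains the 5-clique {b, c, d, f, j}. A clique must lie in a single bag of any decomposition, so no decomposition can have width below 4. Combining the bounds, tw(G) = 4.

Treewidth 4.
One optimal decomposition is:
Bags: B1 = {b, d, f, i, j}  B2 = {a, b, d, i, j}  B3 = {b, c, d, f, j}  B4 = {b, d, f, h, i}  B5 = {a, b, d, e, i}  B6 = {b, d, f, g, i}
Tree: B1–B2, B1–B3, B1–B4, B2–B5, B1–B6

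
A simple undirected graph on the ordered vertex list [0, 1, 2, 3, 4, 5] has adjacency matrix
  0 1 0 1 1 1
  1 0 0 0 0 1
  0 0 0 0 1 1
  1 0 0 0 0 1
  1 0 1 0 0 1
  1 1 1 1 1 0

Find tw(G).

2

A width-2 tree decomposition is:
Bags: B1 = {0, 1, 5}  B2 = {0, 4, 5}  B3 = {0, 3, 5}  B4 = {2, 4, 5}
Tree: B1–B2, B1–B3, B2–B4
The largest bag has 3 vertices, giving width 2; this decomposition certifies tw(G) ≤ 2. Conversely, {0, 1, 5} is a clique of size 3, and the vertices of any clique must share a bag in every tree decomposition; so some bag has ≥ 3 vertices and tw(G) ≥ 2. The upper and lower bounds meet at 2, so that is the treewidth.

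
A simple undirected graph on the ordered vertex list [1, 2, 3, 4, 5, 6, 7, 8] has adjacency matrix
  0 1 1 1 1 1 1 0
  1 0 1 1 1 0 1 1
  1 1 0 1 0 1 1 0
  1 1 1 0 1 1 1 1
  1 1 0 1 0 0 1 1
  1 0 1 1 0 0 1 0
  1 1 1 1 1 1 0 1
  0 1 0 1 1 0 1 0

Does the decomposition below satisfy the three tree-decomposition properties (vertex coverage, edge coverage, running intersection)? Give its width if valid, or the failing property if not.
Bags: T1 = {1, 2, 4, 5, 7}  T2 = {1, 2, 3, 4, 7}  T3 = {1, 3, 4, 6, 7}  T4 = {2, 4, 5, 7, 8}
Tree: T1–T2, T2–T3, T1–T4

Yes; width 4.

Every vertex of G appears in some bag (union = {1, 2, 3, 4, 5, 6, 7, 8}); every edge is covered by a bag; and for each vertex v the set of bags containing v is connected in the bag tree. The decomposition is therefore valid. The largest bag has 5 vertices, so the width is 4.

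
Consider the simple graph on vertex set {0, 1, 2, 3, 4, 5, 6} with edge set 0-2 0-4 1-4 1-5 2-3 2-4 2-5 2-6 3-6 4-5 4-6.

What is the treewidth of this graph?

A width-2 tree decomposition is:
Bags: B1 = {1, 4, 5}  B2 = {2, 4, 5}  B3 = {0, 2, 4}  B4 = {2, 4, 6}  B5 = {2, 3, 6}
Tree: B1–B2, B2–B3, B3–B4, B4–B5
Each bag holds 3 vertices, so the decomposition has width 2, which upper-bounds the treewidth. For the lower bound, the 3 vertices {1, 4, 5} are pairwise adjacent, and any tree decomposition puts a clique entirely inside one bag — forcing width ≥ 2. Hence tw(G) = 2 exactly.

2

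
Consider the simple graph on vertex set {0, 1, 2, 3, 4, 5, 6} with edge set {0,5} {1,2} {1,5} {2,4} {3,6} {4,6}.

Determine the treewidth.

1

A width-1 tree decomposition is:
Bags: B1 = {3, 6}  B2 = {4, 6}  B3 = {2, 4}  B4 = {1, 2}  B5 = {1, 5}  B6 = {0, 5}
Tree: B1–B2, B2–B3, B3–B4, B4–B5, B5–B6
Each bag holds 2 vertices, so the decomposition has width 1, which upper-bounds the treewidth. Since G has at least one edge (e.g. 3–6), it is not an edgeless graph, so tw(G) ≥ 1. Therefore the treewidth is 1.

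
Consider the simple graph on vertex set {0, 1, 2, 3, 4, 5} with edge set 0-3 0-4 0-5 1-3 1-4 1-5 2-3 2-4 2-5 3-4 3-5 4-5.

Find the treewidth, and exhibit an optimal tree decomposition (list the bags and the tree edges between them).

Treewidth 3.
One optimal decomposition is:
Bags: B1 = {1, 3, 4, 5}  B2 = {0, 3, 4, 5}  B3 = {2, 3, 4, 5}
Tree: B1–B2, B1–B3

Each bag holds 4 vertices, so the decomposition has width 3, which upper-bounds the treewidth. On the other hand G contains the 4-clique {0, 3, 4, 5}. A clique must lie in a single bag of any decomposition, so no decomposition can have width below 3. The upper and lower bounds meet at 3, so that is the treewidth.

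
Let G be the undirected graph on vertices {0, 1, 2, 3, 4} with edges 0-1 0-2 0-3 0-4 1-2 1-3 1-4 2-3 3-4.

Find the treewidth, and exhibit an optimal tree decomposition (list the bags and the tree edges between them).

The largest bag has 4 vertices, giving width 3; this decomposition certifies tw(G) ≤ 3. On the other hand G contains the 4-clique {0, 1, 2, 3}. A clique must lie in a single bag of any decomposition, so no decomposition can have width below 3. The upper and lower bounds meet at 3, so that is the treewidth.

Treewidth 3.
One such decomposition:
Bags: B1 = {0, 1, 3, 4}  B2 = {0, 1, 2, 3}
Tree: B1–B2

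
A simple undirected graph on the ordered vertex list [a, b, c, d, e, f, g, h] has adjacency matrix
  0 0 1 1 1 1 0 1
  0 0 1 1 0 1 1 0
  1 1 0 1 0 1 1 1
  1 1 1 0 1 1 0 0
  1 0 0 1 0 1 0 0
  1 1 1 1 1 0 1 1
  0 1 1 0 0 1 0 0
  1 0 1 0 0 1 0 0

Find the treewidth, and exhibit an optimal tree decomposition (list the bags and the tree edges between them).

Treewidth 3.
One optimal decomposition is:
Bags: B1 = {a, c, d, f}  B2 = {a, c, f, h}  B3 = {a, d, e, f}  B4 = {b, c, d, f}  B5 = {b, c, f, g}
Tree: B1–B2, B1–B3, B1–B4, B4–B5

Every bag has size at most 4, so the width is 4 − 1 = 3 and tw(G) ≤ 3. On the other hand G contains the 4-clique {a, d, e, f}. A clique must lie in a single bag of any decomposition, so no decomposition can have width below 3. Hence tw(G) = 3 exactly.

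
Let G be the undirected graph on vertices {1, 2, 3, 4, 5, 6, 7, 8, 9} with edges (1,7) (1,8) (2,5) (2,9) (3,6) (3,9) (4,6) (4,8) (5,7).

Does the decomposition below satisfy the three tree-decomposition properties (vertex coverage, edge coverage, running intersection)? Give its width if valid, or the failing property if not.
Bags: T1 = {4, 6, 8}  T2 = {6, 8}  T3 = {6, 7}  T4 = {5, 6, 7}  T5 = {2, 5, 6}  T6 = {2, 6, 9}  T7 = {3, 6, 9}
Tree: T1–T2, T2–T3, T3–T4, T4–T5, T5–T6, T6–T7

A tree decomposition must satisfy three properties: every vertex lies in some bag; for every edge, both endpoints lie together in some bag; and for every vertex, the bags containing it form a connected subtree. Here vertex 1 appears in no bag, so the decomposition is invalid.

No — vertex 1 appears in no bag.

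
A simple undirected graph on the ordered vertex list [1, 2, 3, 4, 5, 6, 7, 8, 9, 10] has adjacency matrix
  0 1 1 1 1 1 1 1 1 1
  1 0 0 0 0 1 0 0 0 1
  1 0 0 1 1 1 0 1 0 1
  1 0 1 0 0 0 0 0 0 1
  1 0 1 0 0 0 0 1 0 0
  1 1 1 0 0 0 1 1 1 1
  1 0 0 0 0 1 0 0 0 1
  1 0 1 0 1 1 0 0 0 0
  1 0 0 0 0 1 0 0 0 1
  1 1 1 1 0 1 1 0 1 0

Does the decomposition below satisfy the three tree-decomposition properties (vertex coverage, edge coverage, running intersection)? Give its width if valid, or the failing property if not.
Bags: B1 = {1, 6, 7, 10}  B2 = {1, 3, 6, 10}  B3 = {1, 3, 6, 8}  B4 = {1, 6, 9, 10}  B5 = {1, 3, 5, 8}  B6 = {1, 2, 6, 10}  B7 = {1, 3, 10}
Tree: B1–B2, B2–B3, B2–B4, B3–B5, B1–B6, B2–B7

A tree decomposition must satisfy three properties: every vertex lies in some bag; for every edge, both endpoints lie together in some bag; and for every vertex, the bags containing it form a connected subtree. Here vertex 4 appears in no bag, so the decomposition is invalid.

No — vertex 4 appears in no bag.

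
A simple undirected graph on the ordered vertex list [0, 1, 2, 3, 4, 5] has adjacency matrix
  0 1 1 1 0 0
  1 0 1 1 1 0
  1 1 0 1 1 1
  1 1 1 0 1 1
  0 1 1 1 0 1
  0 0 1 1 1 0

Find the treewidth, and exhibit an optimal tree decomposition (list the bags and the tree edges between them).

Each bag holds 4 vertices, so the decomposition has width 3, which upper-bounds the treewidth. For the lower bound, the 4 vertices {0, 1, 2, 3} are pairwise adjacent, and any tree decomposition puts a clique entirely inside one bag — forcing width ≥ 3. Therefore the treewidth is 3.

Treewidth 3.
One optimal decomposition is:
Bags: B1 = {1, 2, 3, 4}  B2 = {2, 3, 4, 5}  B3 = {0, 1, 2, 3}
Tree: B1–B2, B1–B3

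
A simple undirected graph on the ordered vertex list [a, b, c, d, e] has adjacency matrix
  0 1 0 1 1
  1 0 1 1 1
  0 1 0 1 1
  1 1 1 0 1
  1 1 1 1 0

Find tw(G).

A width-3 tree decomposition is:
Bags: B1 = {b, c, d, e}  B2 = {a, b, d, e}
Tree: B1–B2
Each bag holds 4 vertices, so the decomposition has width 3, which upper-bounds the treewidth. Conversely, {b, c, d, e} is a clique of size 4, and the vertices of any clique must share a bag in every tree decomposition; so some bag has ≥ 4 vertices and tw(G) ≥ 3. Combining the bounds, tw(G) = 3.

3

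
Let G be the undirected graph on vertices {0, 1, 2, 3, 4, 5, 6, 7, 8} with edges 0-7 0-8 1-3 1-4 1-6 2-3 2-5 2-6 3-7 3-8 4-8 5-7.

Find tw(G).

3

A width-3 tree decomposition is:
Bags: B1 = {1, 2, 5, 6}  B2 = {1, 2, 3, 5}  B3 = {1, 3, 5, 7}  B4 = {1, 3, 4, 7}  B5 = {3, 4, 7, 8}  B6 = {0, 4, 7, 8}
Tree: B1–B2, B2–B3, B3–B4, B4–B5, B5–B6
The largest bag has 4 vertices, giving width 3; this decomposition certifies tw(G) ≤ 3. For the lower bound: the 4 vertex sets {2,5,6}, {1}, {3}, {0,4,7,8} are disjoint, each induces a connected subgraph, and every pair is joined by at least one edge of G. Contracting each set to a single vertex therefore yields K_{4} as a minor, and since treewidth is minor-monotone, tw(G) ≥ tw(K_{4}) = 3. The upper and lower bounds meet at 3, so that is the treewidth.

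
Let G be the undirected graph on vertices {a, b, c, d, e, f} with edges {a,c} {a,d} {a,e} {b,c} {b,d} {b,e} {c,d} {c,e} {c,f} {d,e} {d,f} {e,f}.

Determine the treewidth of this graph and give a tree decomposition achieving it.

Treewidth 3.
One such decomposition:
Bags: B1 = {b, c, d, e}  B2 = {c, d, e, f}  B3 = {a, c, d, e}
Tree: B1–B2, B2–B3

Each bag holds 4 vertices, so the decomposition has width 3, which upper-bounds the treewidth. For the lower bound, the 4 vertices {a, c, d, e} are pairwise adjacent, and any tree decomposition puts a clique entirely inside one bag — forcing width ≥ 3. Therefore the treewidth is 3.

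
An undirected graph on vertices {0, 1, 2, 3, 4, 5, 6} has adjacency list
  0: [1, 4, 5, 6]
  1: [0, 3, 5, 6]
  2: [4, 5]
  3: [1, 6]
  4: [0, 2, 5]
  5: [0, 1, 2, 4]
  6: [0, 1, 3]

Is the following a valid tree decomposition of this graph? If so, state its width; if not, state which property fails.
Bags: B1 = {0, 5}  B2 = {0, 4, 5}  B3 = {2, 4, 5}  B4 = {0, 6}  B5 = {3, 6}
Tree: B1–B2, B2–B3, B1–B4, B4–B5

A tree decomposition must satisfy three properties: every vertex lies in some bag; for every edge, both endpoints lie together in some bag; and for every vertex, the bags containing it form a connected subtree. Here vertex 1 appears in no bag, so the decomposition is invalid.

No — vertex 1 appears in no bag.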